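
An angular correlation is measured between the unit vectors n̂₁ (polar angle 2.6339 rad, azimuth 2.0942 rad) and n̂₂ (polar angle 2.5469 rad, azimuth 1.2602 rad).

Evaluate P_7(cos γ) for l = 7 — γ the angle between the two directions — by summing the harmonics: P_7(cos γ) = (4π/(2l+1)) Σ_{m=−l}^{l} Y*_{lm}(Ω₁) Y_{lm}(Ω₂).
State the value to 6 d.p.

-0.341741

Addition theorem: P_7(cos γ) = (4π/15) Σ_m Y*_{lm}(Ω₁) Y_{lm}(Ω₂), m = −7…7:
  m=-7: (-0.00160 + 0.00278j) × (-0.00713 - 0.00492j) = 0.00003 - 0.00001j  (running Σ = 0.00003 - 0.00001j)
  m=-6: (-0.02159 + 0.00003j) × (-0.01383 + 0.04589j) = 0.00030 - 0.00099j  (running Σ = 0.00032 - 0.00100j)
  m=-5: (-0.04456 - 0.07700j) × (0.16037 - 0.00286j) = -0.00737 - 0.01222j  (running Σ = -0.00704 - 0.01322j)
  m=-4: (0.12392 - 0.21502j) × (-0.11435 - 0.33557j) = -0.08632 - 0.01700j  (running Σ = -0.09337 - 0.03022j)
  m=-3: (0.45753 - 0.00027j) × (-0.39095 + 0.29048j) = -0.17879 + 0.13301j  (running Σ = -0.27216 + 0.10278j)
  m=-2: (0.23267 + 0.40263j) × (0.22643 + 0.16206j) = -0.01257 + 0.12888j  (running Σ = -0.28473 + 0.23166j)
  m=-1: (-0.00736 + 0.01276j) × (-0.07475 + 0.23287j) = -0.00242 - 0.00267j  (running Σ = -0.28715 + 0.22899j)
  m=0: (0.44957 + 0.00000j) × (0.37008 + 0.00000j) = 0.16637 + 0.00000j  (running Σ = -0.12077 + 0.22899j)
  m=1: (0.00736 + 0.01276j) × (0.07475 + 0.23287j) = -0.00242 + 0.00267j  (running Σ = -0.12320 + 0.23166j)
  m=2: (0.23267 - 0.40263j) × (0.22643 - 0.16206j) = -0.01257 - 0.12888j  (running Σ = -0.13576 + 0.10278j)
  m=3: (-0.45753 - 0.00027j) × (0.39095 + 0.29048j) = -0.17879 - 0.13301j  (running Σ = -0.31456 - 0.03022j)
  m=4: (0.12392 + 0.21502j) × (-0.11435 + 0.33557j) = -0.08632 + 0.01700j  (running Σ = -0.40088 - 0.01322j)
  m=5: (0.04456 - 0.07700j) × (-0.16037 - 0.00286j) = -0.00737 + 0.01222j  (running Σ = -0.40825 - 0.00100j)
  m=6: (-0.02159 - 0.00003j) × (-0.01383 - 0.04589j) = 0.00030 + 0.00099j  (running Σ = -0.40795 - 0.00001j)
  m=7: (0.00160 + 0.00278j) × (0.00713 - 0.00492j) = 0.00003 + 0.00001j  (running Σ = -0.40792 + 0.00000j)
Total Σ_m = -0.40792 + 0.00000j. Multiply by 0.837758: -0.34174 + 0.00000j. P_7(cos γ) = -0.341741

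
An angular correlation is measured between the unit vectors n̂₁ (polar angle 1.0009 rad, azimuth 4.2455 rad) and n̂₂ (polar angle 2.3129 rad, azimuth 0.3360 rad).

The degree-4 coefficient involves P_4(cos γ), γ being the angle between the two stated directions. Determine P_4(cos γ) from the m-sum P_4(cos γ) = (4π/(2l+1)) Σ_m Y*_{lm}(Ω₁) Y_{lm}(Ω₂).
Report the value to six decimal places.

-0.198654

Addition theorem: P_4(cos γ) = (4π/9) Σ_m Y*_{lm}(Ω₁) Y_{lm}(Ω₂), m = −4…4:
  m=-4: Y*=-0.065030-0.212664i  Y=+0.029365-0.127252i  product -0.028971+0.002030i
  m=-3: Y*=+0.397257+0.068245i  Y=-0.180717+0.286466i  product -0.091341+0.101468i
  m=-2: Y*=-0.146378+0.197829i  Y=+0.312492-0.248592i  product +0.003437+0.098208i
  m=-1: Y*=+0.093081+0.184663i  Y=-0.043899+0.015331i  product -0.006917-0.006679i
  m=+0: Y*=-0.292731-0.000000i  Y=-0.359751+0.000000i  product +0.105310+0.000000i
  m=+1: Y*=-0.093081+0.184663i  Y=+0.043899+0.015331i  product -0.006917+0.006679i
  m=+2: Y*=-0.146378-0.197829i  Y=+0.312492+0.248592i  product +0.003437-0.098208i
  m=+3: Y*=-0.397257+0.068245i  Y=+0.180717+0.286466i  product -0.091341-0.101468i
  m=+4: Y*=-0.065030+0.212664i  Y=+0.029365+0.127252i  product -0.028971-0.002030i
Accumulated sum -0.142276+0.000000i; after 4π/(2l+1) scaling, -0.198654+0.000000i ⇒ P_4 = -0.198654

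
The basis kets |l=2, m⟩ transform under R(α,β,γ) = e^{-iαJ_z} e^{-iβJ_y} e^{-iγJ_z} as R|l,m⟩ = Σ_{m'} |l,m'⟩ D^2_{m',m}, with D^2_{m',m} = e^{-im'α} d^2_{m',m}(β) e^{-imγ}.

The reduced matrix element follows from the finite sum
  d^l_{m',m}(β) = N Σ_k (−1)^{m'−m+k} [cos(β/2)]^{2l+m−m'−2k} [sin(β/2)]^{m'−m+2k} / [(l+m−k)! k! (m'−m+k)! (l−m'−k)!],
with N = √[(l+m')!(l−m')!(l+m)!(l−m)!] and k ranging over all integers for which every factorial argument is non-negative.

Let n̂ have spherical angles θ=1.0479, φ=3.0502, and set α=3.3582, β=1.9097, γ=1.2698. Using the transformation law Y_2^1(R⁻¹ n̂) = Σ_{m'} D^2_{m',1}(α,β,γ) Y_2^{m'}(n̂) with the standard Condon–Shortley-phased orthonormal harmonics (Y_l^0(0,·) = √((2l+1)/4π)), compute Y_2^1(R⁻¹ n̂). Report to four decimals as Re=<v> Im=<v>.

Re=0.2233 Im=-0.3001

Need the full column D^2_{m',1} for m'=−2..2 at α=3.3582, β=1.9097, γ=1.2698.
cos(β/2)=0.577731, sin(β/2)=0.816227
d^2_{-2,1}: single k=3 term ⇒ +0.628331;  D = +0.420983-0.466448i
d^2_{-1,1}: k∈[2..3] ⇒ +0.667106 -0.443858 = +0.223248;  D = -0.110463+0.194004i
d^2_{0,1}: k∈[1..2] ⇒ +0.385535 -0.769546 = -0.384011;  D = -0.113848+0.366746i
d^2_{1,1}: k∈[0..1] ⇒ +0.111405 -0.667106 = -0.555701;  D = +0.046839-0.553724i
d^2_{2,1}: single k=0 term ⇒ -0.314788;  D = +0.041500+0.312041i
Y_2^{m'}(θ=1.0479,φ=3.0502) and Σ D·Y over m':
  (+0.4210-0.4664i)·(+0.2851+0.0527i)  (-0.1105+0.1940i)·(-0.3329-0.0305i)  (-0.1138+0.3667i)·(-0.0794+0.0000i)  (+0.0468-0.5537i)·(+0.3329-0.0305i)  (+0.0415+0.3120i)·(+0.2851-0.0527i)
Y_2^1(R⁻¹ n̂) = +0.223315-0.300097i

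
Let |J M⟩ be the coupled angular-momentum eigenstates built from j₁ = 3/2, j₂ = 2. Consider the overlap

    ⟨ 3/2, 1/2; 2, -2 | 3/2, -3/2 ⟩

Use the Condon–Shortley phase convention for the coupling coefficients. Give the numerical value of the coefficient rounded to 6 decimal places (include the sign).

√[4·2!1!2!/6! · 2!1!0!4!0!3!] = √(32/5)
  +(−1)^0/∏(0,2,1,0,0,2)! = 1/4  (running 1/4)
⟨..|..⟩ = √(32/5)·(1/4) = +0.632456

+0.632456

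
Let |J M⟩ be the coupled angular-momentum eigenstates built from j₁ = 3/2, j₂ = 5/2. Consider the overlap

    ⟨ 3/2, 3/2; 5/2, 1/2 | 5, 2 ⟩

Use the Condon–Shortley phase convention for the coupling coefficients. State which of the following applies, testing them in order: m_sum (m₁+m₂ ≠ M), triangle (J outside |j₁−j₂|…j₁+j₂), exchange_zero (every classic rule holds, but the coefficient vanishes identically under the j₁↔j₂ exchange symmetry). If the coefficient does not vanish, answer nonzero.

m-sum: m₁+m₂ = 3/2+1/2 = 2, M = 2  ✓
triangle: need |j₁−j₂| ≤ J ≤ j₁+j₂, i.e. J ∈ [1, 4]; J = 5 is outside ✗ ⇒ coefficient is 0

triangle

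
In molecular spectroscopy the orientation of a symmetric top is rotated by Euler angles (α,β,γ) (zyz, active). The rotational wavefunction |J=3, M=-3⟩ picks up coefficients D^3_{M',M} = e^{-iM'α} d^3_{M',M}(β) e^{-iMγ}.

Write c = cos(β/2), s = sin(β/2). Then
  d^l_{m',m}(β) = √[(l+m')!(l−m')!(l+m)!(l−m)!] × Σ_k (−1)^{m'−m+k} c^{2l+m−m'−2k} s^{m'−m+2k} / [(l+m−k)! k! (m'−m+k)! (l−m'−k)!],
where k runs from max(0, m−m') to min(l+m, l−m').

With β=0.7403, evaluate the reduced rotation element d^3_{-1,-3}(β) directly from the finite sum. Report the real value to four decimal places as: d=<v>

d=0.3829

d^3_{-1,-3}(β=0.7403) via the finite sum:
c=cos(0.740300/2)=0.932273, s=sin(0.740300/2)=0.361755; N=√[2·24·1·720]=185.903201
k: max(0,(-3)−(-1))=0 … min(3+(-3),3−(-1))=0
  k=0: (−1)^2·185.9032/(48)·0.9323^4·0.3618^2 = +0.382867
d^3_{-1,-3}(0.7403) = +0.382867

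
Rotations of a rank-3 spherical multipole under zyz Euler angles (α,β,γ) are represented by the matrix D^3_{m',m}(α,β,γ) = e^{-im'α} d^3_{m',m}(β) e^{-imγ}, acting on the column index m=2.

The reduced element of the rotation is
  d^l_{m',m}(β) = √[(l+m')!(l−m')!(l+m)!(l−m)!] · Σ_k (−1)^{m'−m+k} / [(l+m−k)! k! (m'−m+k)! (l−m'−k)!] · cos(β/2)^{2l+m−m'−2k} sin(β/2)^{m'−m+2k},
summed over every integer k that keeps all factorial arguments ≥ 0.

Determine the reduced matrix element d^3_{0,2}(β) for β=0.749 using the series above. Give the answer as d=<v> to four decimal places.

d^3_{0,2}(β=0.7490) via the finite sum:
Half-angle: c=0.930691, s=0.365807. N=√(6·6·120·1)=65.726707
The bounds max(0,m−m')=2 and min(l+m,l−m')=3 give 2 terms
  k=2: (−1)^0·65.7267/(12)·0.9307^4·0.3658^2 = +0.549904
  k=3: (−1)^1·65.7267/(12)·0.9307^2·0.3658^4 = -0.084953
d^3_{0,2}(0.7490) = +0.549904 -0.084953 = +0.464950

d=0.4650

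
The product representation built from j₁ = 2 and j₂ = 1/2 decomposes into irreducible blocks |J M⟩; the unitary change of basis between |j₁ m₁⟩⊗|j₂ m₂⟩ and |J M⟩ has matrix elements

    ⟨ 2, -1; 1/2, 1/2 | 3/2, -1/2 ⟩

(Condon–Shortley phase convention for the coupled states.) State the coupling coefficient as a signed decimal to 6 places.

triangle: 1!*3!*0!/5! = 6/120
(j±m)!: 1!*3!*1!*0!*1!*2! = 12
prefactor² = (2J+1)*Δ*N² = 12/5
  k=1: −1/(1!*0!*2!*0!*1!*0!) = -1/2
Σ = -1/2  ⇒  CG² = 12/5*(-1/2)² = 3/5
CG = −√(3/5) = -0.774597

-0.774597  (= −√(3/5))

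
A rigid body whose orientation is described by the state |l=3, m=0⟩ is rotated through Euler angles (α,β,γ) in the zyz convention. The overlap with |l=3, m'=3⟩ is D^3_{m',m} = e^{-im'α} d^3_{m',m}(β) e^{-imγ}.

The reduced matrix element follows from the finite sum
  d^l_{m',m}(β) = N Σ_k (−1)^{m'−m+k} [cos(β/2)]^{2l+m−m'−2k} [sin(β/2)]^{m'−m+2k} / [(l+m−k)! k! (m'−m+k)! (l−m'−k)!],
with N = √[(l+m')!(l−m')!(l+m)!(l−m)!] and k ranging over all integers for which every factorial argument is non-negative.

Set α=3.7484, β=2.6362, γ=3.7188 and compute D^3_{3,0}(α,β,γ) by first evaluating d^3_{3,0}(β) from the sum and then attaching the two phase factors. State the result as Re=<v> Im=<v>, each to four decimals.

First d^3_{3,0}(β=2.6362), then the phase factors e^{-i(3)α} and e^{-i(0)γ}:
Half-angle: c=0.250016, s=0.968242. N=√(720·1·6·6)=160.996894
Admissible k: 0..0 (factorial args all ≥0)
  k=0: (−1)^3·160.9969/(36)·0.2500^3·0.9682^3 = -0.063441
d^3_{3,0}(2.6362) = -0.063441
Phases: e^{-i·(3)·3.7484}=+0.247041+0.969005i, e^{-i·(0)·3.7188}=+1.000000+0.000000i ⇒ D=-0.015672-0.061474i

Re=-0.0157 Im=-0.0615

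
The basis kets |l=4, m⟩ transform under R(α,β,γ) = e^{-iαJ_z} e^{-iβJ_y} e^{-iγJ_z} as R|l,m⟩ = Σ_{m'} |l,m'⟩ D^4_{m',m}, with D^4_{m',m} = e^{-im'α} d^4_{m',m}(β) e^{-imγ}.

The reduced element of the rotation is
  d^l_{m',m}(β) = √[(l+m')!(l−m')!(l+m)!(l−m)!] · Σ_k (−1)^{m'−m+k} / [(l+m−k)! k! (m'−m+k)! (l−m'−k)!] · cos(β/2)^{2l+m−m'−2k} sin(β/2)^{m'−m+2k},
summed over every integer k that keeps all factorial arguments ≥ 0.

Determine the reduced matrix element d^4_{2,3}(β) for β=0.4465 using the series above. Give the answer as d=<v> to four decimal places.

d^4_{2,3}(β=0.4465) via the finite sum:
c=cos(0.446500/2)=0.975183, s=sin(0.446500/2)=0.221400; N=√[720·2·5040·1]=2693.993318
k: max(0,(3)−(2))=1 … min(4+(3),4−(2))=2
  k=1: (−1)^0·2693.9933/(720)·0.9752^7·0.2214^1 = +0.694776
  k=2: (−1)^1·2693.9933/(240)·0.9752^5·0.2214^3 = -0.107436
d^4_{2,3}(0.4465) = +0.694776 -0.107436 = +0.587340

d=0.5873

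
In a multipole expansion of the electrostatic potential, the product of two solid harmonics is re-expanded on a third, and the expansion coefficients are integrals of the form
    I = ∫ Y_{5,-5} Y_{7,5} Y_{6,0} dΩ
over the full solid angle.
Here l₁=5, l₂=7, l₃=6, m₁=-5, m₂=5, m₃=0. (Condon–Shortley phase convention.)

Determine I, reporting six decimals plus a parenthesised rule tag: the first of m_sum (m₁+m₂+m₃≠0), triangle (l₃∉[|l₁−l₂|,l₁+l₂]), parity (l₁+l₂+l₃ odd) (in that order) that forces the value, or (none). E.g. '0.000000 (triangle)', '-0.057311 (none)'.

-0.160857 (none)

m-sum 0 ✓  L=18 even ✓  2≤6≤12 ✓
Π(2lᵢ+1) = 11×15×13 = 2145
triangle coeff Δ(5,7,6) = 1/174594420
Σ_t [1,5]: t=1:−1/4147200 t=2:+1/207360 t=3:−1/82944 t=4:+1/207360 t=5:−1/4147200 = -1/345600
(3j)²=420/46189 [(5 7 6; 0 0 0)], sign=-1
Σ_t [6,6]: t=6:+1/24883200 = 1/24883200
(3j)²=70/4199 [(5 7 6; -5 5 0)], sign=+1
⇒ 4πI² = 441000/1356277
I = (-1)√(441000/1356277/(4π)) = -0.16085707
No selection rule forces the value: the integral is nonzero (none).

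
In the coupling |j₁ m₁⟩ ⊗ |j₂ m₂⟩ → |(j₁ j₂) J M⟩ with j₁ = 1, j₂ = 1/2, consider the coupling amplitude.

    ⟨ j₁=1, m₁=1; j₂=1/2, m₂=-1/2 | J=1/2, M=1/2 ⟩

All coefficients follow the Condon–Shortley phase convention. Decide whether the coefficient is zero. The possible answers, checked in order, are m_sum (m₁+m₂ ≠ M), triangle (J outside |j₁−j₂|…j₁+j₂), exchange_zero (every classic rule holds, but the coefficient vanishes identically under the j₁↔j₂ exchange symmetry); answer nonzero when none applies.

nonzero

m-sum: m₁+m₂ = 1+(-1/2) = 1/2, M = 1/2  ✓
triangle: |j₁−j₂| = 1/2 ≤ J = 1/2 ≤ j₁+j₂ = 3/2  ✓
exchange: j₁≠j₂ or m₁≠m₂ — the exchange symmetry imposes no constraint here
value check: CG = +√(2/3) = +0.816497 ≠ 0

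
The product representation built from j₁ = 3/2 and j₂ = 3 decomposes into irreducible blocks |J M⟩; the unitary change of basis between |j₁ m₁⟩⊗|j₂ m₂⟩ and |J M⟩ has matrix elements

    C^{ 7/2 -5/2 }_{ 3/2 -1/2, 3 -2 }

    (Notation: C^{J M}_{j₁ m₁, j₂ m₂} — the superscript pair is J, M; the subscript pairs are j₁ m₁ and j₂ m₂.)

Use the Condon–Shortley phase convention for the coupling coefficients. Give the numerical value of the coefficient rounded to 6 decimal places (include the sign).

+0.377964  (= +√(1/7))

j₁+j₂−J=1  J+j₁−j₂=2  J−j₁+j₂=5  j₁+j₂+J+1=9
(j₁±m₁, j₂±m₂, J±M) = (1,2,1,5,1,6)
P² = 6400/7
sum k=0..1:
  [0] +1/48 = 1/48
  [1] −1/120 = -1/120
S = 1/80
C² = P²·S² = 1/7 ; C = +0.377964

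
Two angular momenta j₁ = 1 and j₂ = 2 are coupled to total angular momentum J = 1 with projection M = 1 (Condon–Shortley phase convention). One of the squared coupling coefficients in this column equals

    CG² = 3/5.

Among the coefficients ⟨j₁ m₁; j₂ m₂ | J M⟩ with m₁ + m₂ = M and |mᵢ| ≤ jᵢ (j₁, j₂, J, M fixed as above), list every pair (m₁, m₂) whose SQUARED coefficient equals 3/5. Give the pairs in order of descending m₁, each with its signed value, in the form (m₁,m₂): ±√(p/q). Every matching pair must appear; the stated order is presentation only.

Admissible pairs with m₁+m₂ = M = 1: (-1,2), (0,1), (1,0)
  (m₁,m₂)=(1,0): CG² = 1/10, CG = +√(1/10)
  (m₁,m₂)=(0,1): CG² = 3/10, CG = −√(3/10)
  (m₁,m₂)=(-1,2): CG² = 3/5, CG = +√(3/5)   ← matches the target
Pairs with CG² = 3/5: (-1,2): +√(3/5)

(-1,2): +√(3/5)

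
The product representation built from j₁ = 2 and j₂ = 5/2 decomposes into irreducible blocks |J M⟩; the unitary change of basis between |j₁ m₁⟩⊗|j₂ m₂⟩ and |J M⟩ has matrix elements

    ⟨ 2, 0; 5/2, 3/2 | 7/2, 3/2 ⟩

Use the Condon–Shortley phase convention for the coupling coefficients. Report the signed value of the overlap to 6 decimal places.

-0.534522

√[8·1!3!4!/9! · 2!2!4!1!5!2!] = √(512/7)
  +(−1)^0/∏(0,1,2,4,1,0)! = 1/48  (running 1/48)
  +(−1)^1/∏(1,0,1,3,2,1)! = -1/12  (running -1/16)
⟨..|..⟩ = √(512/7)·(-1/16) = -0.534522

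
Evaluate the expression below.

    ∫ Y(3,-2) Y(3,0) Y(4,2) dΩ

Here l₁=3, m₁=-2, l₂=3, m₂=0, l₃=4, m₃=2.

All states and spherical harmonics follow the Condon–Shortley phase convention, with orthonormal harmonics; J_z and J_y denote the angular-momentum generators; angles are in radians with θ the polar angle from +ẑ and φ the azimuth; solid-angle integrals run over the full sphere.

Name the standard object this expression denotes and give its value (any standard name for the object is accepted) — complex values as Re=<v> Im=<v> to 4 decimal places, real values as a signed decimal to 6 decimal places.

Gaunt coefficient, -0.044418

This is a Gaunt coefficient — the integral of a triple product of spherical harmonics over the sphere.
Checks pass: Σm=0; 10 even; l₃=4∈[0,6].
(2·3+1)(2·3+1)(2·4+1) = 441
Δ: 2! 4! 4! / 11! → 1/34650
sum: t=0:+1/72 t=1:−1/16 t=2:+1/72 = -5/144
3j²(3 3 4; 0 0 0) = Δ·Π!·Σ² = 2/77  (sign -1)
sum: t=1:−1/96 t=2:+1/72 = 1/288
3j²(3 3 4; -2 0 2) = Δ·Π!·Σ² = 1/462  (sign +1)
combine: 4πI² = 441·2/77·1/462 = 3/121
take √, sign -1: I = -0.04441841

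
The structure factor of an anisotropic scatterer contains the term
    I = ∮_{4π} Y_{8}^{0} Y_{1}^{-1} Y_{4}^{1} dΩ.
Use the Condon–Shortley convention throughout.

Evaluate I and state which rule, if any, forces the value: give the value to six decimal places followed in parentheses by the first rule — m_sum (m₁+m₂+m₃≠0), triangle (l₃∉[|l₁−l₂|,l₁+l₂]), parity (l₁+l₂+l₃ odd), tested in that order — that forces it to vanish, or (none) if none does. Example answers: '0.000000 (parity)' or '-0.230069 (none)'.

l₃=4 ∉ [7,9] — triangle fails ⇒ I = 0

0.000000 (triangle)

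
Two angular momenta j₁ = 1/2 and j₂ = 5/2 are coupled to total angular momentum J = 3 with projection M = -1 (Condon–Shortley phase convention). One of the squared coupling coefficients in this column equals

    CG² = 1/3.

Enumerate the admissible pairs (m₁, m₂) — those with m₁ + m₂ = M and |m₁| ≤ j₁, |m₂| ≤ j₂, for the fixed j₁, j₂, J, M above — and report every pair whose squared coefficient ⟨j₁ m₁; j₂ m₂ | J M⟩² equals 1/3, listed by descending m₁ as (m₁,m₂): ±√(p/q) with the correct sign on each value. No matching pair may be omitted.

(1/2,-3/2): +√(1/3)

Admissible pairs with m₁+m₂ = M = -1: (-1/2,-1/2), (1/2,-3/2)
  (m₁,m₂)=(1/2,-3/2): CG² = 1/3, CG = +√(1/3)   ← matches the target
  (m₁,m₂)=(-1/2,-1/2): CG² = 2/3, CG = +√(2/3)
Pairs with CG² = 1/3: (1/2,-3/2): +√(1/3)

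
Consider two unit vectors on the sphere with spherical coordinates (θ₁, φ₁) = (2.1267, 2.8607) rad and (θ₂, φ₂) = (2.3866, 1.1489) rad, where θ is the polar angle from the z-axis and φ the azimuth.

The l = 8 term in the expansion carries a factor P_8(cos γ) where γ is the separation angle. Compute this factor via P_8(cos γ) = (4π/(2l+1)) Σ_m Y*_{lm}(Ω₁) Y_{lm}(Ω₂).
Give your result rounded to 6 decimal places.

-0.242384

Term-by-term m-sum for l=8 (normalisation 4π/17 = 0.739198):
  [-8]  conj(Y_{8,-8})(Ω₁) = -0.08744 - 0.10894j ; Y_{8,-8}(Ω₂) = -0.02439 - 0.00580j ; Δ = 0.00150 + 0.00316j
  [-7]  conj(Y_{8,-7})(Ω₁) = -0.13372 - 0.32034j ; Y_{8,-7}(Ω₂) = 0.01995 + 0.10468j ; Δ = 0.03087 - 0.02039j
  [-6]  conj(Y_{8,-6})(Ω₁) = -0.05135 - 0.44627j ; Y_{8,-6}(Ω₂) = 0.22223 - 0.15539j ; Δ = -0.08076 - 0.09120j
  [-5]  conj(Y_{8,-5})(Ω₁) = 0.03698 - 0.22029j ; Y_{8,-5}(Ω₂) = -0.38073 - 0.22754j ; Δ = -0.06421 + 0.07546j
  [-4]  conj(Y_{8,-4})(Ω₁) = -0.09137 + 0.19050j ; Y_{8,-4}(Ω₂) = -0.04777 + 0.40717j ; Δ = -0.07320 - 0.04630j
  [-3]  conj(Y_{8,-3})(Ω₁) = -0.22860 + 0.25641j ; Y_{8,-3}(Ω₂) = 0.03535 - 0.01113j ; Δ = -0.00523 + 0.01161j
  [-2]  conj(Y_{8,-2})(Ω₁) = 0.03709 - 0.02335j ; Y_{8,-2}(Ω₂) = 0.24046 + 0.27032j ; Δ = 0.01523 + 0.00441j
  [-1]  conj(Y_{8,-1})(Ω₁) = 0.33299 - 0.09607j ; Y_{8,-1}(Ω₂) = 0.09001 - 0.20054j ; Δ = 0.01071 - 0.07542j
  [+0]  conj(Y_{8,0})(Ω₁) = 0.00753 + 0.00000j ; Y_{8,0}(Ω₂) = 0.30168 + 0.00000j ; Δ = 0.00227 + 0.00000j
  [+1]  conj(Y_{8,1})(Ω₁) = -0.33299 - 0.09607j ; Y_{8,1}(Ω₂) = -0.09001 - 0.20054j ; Δ = 0.01071 + 0.07542j
  [+2]  conj(Y_{8,2})(Ω₁) = 0.03709 + 0.02335j ; Y_{8,2}(Ω₂) = 0.24046 - 0.27032j ; Δ = 0.01523 - 0.00441j
  [+3]  conj(Y_{8,3})(Ω₁) = 0.22860 + 0.25641j ; Y_{8,3}(Ω₂) = -0.03535 - 0.01113j ; Δ = -0.00523 - 0.01161j
  [+4]  conj(Y_{8,4})(Ω₁) = -0.09137 - 0.19050j ; Y_{8,4}(Ω₂) = -0.04777 - 0.40717j ; Δ = -0.07320 + 0.04630j
  [+5]  conj(Y_{8,5})(Ω₁) = -0.03698 - 0.22029j ; Y_{8,5}(Ω₂) = 0.38073 - 0.22754j ; Δ = -0.06421 - 0.07546j
  [+6]  conj(Y_{8,6})(Ω₁) = -0.05135 + 0.44627j ; Y_{8,6}(Ω₂) = 0.22223 + 0.15539j ; Δ = -0.08076 + 0.09120j
  [+7]  conj(Y_{8,7})(Ω₁) = 0.13372 - 0.32034j ; Y_{8,7}(Ω₂) = -0.01995 + 0.10468j ; Δ = 0.03087 + 0.02039j
  [+8]  conj(Y_{8,8})(Ω₁) = -0.08744 + 0.10894j ; Y_{8,8}(Ω₂) = -0.02439 + 0.00580j ; Δ = 0.00150 - 0.00316j
Accumulated sum -0.32790 + 0.00000j; after 4π/(2l+1) scaling, -0.24238 + 0.00000j ⇒ P_8 = -0.242384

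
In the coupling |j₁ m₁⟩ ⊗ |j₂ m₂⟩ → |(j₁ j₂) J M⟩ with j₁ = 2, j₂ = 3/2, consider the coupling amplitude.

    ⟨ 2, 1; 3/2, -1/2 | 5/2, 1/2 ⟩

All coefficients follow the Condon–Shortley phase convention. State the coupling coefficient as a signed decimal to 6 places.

√[6·1!3!2!/7! · 3!1!1!2!3!2!] = √(72/35)
  +(−1)^0/∏(0,1,1,1,2,1)! = 1/2  (running 1/2)
  +(−1)^1/∏(1,0,0,0,3,2)! = -1/12  (running 5/12)
⟨..|..⟩ = √(72/35)·(5/12) = +0.597614

+√(5/14) = +0.597614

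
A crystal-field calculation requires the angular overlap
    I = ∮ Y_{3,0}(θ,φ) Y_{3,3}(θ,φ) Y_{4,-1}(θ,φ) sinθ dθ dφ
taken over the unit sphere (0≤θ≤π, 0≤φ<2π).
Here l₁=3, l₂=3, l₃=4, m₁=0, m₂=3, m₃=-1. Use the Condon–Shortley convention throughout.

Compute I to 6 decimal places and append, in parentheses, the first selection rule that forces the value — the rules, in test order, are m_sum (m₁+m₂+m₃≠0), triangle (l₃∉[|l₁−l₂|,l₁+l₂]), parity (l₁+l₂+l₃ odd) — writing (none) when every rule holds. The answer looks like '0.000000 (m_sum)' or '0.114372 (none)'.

0 + 3 − 1 = 2 ≠ 0: azimuthal integral kills it; I = 0

0.000000 (m_sum)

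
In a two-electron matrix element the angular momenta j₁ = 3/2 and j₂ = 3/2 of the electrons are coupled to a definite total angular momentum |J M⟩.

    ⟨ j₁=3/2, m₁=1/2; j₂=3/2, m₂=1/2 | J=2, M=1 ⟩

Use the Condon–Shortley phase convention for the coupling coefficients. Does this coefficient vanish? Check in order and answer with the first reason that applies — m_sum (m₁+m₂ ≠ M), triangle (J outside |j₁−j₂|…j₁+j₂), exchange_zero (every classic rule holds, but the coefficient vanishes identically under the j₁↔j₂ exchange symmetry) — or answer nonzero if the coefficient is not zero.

exchange_zero

m-sum: m₁+m₂ = 1/2+1/2 = 1, M = 1  ✓
triangle: |j₁−j₂| = 0 ≤ J = 2 ≤ j₁+j₂ = 3  ✓
exchange: j₁=j₂ and m₁=m₂, and (−1)^(j₁+j₂−J) = (−1)^1 = −1 forces ⟨j₁m₁;j₂m₂|JM⟩ = −⟨j₂m₂;j₁m₁|JM⟩ = −⟨j₁m₁;j₂m₂|JM⟩ ⇒ the coefficient vanishes identically
Racah sum check: Σ_k collapses to 0 ⇒ CG = 0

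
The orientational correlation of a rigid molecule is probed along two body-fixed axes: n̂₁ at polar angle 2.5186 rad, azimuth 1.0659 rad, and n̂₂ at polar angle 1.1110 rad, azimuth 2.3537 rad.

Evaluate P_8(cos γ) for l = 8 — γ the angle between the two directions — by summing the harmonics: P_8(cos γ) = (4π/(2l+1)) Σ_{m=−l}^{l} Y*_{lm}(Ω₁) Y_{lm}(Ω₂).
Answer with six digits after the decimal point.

Addition theorem: P_8(cos γ) = (4π/17) Σ_m Y*_{lm}(Ω₁) Y_{lm}(Ω₂), m = −8…8:
  term(m=-8) = -0.00095 + 0.00114j   from Y*(Ω₁)=-0.00432 + 0.00541j, Y(Ω₂)=0.21434 + 0.00428j
  term(m=-7) = 0.01501 + 0.00653j   from Y*(Ω₁)=-0.01475 - 0.03561j, Y(Ω₂)=-0.30546 + 0.29498j
  term(m=-6) = 0.00638 - 0.04991j   from Y*(Ω₁)=0.13125 + 0.01479j, Y(Ω₂)=0.00570 - 0.38088j
  term(m=-5) = 0.00292 - 0.00046j   from Y*(Ω₁)=-0.17814 + 0.25106j, Y(Ω₂)=-0.00671 - 0.00688j
  term(m=-4) = -0.07049 - 0.15020j   from Y*(Ω₁)=-0.20631 - 0.42841j, Y(Ω₂)=0.34892 + 0.00348j
  term(m=-3) = -0.05051 + 0.04446j   from Y*(Ω₁)=0.39635 + 0.02226j, Y(Ω₂)=-0.12076 + 0.11896j
  term(m=-2) = 0.01035 + 0.00657j   from Y*(Ω₁)=0.02409 - 0.03834j, Y(Ω₂)=-0.00135 + 0.27070j
  term(m=-1) = 0.02654 - 0.09126j   from Y*(Ω₁)=0.20103 + 0.36374j, Y(Ω₂)=-0.16130 - 0.16211j
  term(m=+0) = 0.02203 + 0.00000j   from Y*(Ω₁)=-0.09170 + 0.00000j, Y(Ω₂)=-0.24023 + 0.00000j
  term(m=+1) = 0.02654 + 0.09126j   from Y*(Ω₁)=-0.20103 + 0.36374j, Y(Ω₂)=0.16130 - 0.16211j
  term(m=+2) = 0.01035 - 0.00657j   from Y*(Ω₁)=0.02409 + 0.03834j, Y(Ω₂)=-0.00135 - 0.27070j
  term(m=+3) = -0.05051 - 0.04446j   from Y*(Ω₁)=-0.39635 + 0.02226j, Y(Ω₂)=0.12076 + 0.11896j
  term(m=+4) = -0.07049 + 0.15020j   from Y*(Ω₁)=-0.20631 + 0.42841j, Y(Ω₂)=0.34892 - 0.00348j
  term(m=+5) = 0.00292 + 0.00046j   from Y*(Ω₁)=0.17814 + 0.25106j, Y(Ω₂)=0.00671 - 0.00688j
  term(m=+6) = 0.00638 + 0.04991j   from Y*(Ω₁)=0.13125 - 0.01479j, Y(Ω₂)=0.00570 + 0.38088j
  term(m=+7) = 0.01501 - 0.00653j   from Y*(Ω₁)=0.01475 - 0.03561j, Y(Ω₂)=0.30546 + 0.29498j
  term(m=+8) = -0.00095 - 0.00114j   from Y*(Ω₁)=-0.00432 - 0.00541j, Y(Ω₂)=0.21434 - 0.00428j
Accumulated sum -0.09948 + 0.00000j; after 4π/(2l+1) scaling, -0.07353 + 0.00000j ⇒ P_8 = -0.073533

-0.073533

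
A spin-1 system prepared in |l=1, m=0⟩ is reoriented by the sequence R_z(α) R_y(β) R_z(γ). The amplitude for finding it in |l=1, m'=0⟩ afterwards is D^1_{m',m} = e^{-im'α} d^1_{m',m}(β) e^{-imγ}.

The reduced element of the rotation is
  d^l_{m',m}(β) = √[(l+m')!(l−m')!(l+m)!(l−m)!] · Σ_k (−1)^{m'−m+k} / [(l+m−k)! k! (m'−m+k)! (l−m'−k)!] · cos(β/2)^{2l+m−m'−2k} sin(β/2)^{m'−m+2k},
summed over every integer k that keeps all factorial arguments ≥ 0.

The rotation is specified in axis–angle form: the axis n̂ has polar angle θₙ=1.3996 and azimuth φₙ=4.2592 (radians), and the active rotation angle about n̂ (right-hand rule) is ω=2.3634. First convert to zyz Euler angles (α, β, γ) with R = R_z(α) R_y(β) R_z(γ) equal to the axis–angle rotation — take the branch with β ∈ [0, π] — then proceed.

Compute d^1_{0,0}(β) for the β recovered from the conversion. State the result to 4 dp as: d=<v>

d=-0.6625

Axis–angle → zyz. n̂ = (sinθₙcosφₙ, sinθₙsinφₙ, cosθₙ) = (-0.431434, -0.885913, +0.170361), ω = 2.3634.
R = I cosω + sinω [n̂]ₓ + (1−cosω) n̂n̂ᵀ gives
  R = [-0.393485, +0.534827, -0.747750; +0.774012, +0.631609, +0.044452; +0.496060, -0.561276, -0.662491]
β = atan2(√(R₁₃²+R₂₃²), R₃₃) = 2.294935; α = atan2(R₂₃, R₁₃) mod 2π = 3.082214; γ = atan2(R₃₂, −R₃₁) mod 2π = 3.988592
d^1_{0,0}(β=2.2949) via the finite sum:
Half-angle: c=0.410798, s=0.911727. N=√(1·1·1·1)=1.000000
The bounds max(0,m−m')=0 and min(l+m,l−m')=1 give 2 terms
  k=0: (−1)^0·1.0000/(1)·0.4108^2·0.9117^0 = +0.168755
  k=1: (−1)^1·1.0000/(1)·0.4108^0·0.9117^2 = -0.831245
d^1_{0,0}(2.2949) = +0.168755 -0.831245 = -0.662491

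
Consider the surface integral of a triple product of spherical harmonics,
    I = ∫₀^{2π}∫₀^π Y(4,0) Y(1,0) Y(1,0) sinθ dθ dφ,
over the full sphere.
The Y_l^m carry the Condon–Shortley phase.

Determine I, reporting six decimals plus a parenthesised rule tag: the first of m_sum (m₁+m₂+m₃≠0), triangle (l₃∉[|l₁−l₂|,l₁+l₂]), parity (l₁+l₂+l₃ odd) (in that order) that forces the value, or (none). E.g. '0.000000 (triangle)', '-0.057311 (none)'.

l₃=1 ∉ [3,5] — triangle fails ⇒ I = 0

0.000000 (triangle)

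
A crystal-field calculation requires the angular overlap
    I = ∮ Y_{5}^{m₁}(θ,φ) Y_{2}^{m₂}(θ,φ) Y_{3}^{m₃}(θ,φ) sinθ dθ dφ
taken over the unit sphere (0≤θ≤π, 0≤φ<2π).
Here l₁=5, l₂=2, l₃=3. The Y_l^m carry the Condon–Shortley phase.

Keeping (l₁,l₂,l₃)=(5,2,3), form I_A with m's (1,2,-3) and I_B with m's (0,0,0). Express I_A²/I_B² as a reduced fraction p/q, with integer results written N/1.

l's match ⇒ only the (l;m) 3-j factors differ between A and B.
A: triangle coeff Δ(5,2,3) = 1/2310; Σ_t [4,4]: t=4:+1/17280 = 1/17280; (3j)²=1/2310 [(5 2 3; 1 2 -3)], sign=+1
B: triangle coeff Δ(5,2,3) = 1/2310; Σ_t [2,2]: t=2:+1/144 = 1/144; (3j)²=10/231 [(5 2 3; 0 0 0)], sign=-1
I_A²/I_B² = (1/2310)/(10/231) = 1/100

1/100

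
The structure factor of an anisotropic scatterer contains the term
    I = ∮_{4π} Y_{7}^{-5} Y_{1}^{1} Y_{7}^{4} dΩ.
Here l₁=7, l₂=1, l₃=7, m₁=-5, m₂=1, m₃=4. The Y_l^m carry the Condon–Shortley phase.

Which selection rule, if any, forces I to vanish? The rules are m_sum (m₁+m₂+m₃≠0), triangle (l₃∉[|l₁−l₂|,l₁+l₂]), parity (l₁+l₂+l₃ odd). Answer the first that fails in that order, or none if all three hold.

m₁+m₂+m₃ = -5 + 1 + 4 = 0  ✓
triangle: |7−1|=6 ≤ l₃=7 ≤ 7+1=8  ✓
parity: l₁+l₂+l₃ = 15 is odd  ✗

parity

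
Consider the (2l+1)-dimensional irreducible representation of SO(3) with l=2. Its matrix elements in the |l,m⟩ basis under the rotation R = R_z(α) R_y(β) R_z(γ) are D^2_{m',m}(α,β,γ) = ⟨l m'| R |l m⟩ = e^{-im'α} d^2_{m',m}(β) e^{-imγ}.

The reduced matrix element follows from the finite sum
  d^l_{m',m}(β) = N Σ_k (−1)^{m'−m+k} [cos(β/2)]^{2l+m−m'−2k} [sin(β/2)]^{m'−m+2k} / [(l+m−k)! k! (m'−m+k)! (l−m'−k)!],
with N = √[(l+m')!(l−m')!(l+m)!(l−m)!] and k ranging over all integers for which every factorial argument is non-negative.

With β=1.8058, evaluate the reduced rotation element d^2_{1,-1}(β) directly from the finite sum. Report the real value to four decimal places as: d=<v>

d^2_{1,-1}(β=1.8058) via the finite sum:
With c≡cos(β/2)=0.619336 and s≡sin(β/2)=0.785126, N=[6·1·1·6]^{1/2}=6.000000
k∈{0,1} keeps every argument non-negative
  k=0: (−1)^2·6.0000/(2)·0.6193^2·0.7851^2 = +0.709337
  k=1: (−1)^3·6.0000/(6)·0.6193^0·0.7851^4 = -0.379978
d^2_{1,-1}(1.8058) = +0.709337 -0.379978 = +0.329359

d=0.3294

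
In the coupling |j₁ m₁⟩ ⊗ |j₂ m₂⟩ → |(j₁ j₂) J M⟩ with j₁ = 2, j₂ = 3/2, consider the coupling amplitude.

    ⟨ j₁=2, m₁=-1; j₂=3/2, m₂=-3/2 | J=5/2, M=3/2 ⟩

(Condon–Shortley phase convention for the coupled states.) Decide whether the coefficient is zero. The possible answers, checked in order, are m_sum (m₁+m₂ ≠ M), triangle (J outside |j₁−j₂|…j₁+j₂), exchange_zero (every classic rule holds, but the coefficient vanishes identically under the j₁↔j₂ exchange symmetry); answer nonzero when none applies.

m-sum: m₁+m₂ = -1+(-3/2) = -5/2, M = 3/2  ✗ ⇒ coefficient is 0

m_sum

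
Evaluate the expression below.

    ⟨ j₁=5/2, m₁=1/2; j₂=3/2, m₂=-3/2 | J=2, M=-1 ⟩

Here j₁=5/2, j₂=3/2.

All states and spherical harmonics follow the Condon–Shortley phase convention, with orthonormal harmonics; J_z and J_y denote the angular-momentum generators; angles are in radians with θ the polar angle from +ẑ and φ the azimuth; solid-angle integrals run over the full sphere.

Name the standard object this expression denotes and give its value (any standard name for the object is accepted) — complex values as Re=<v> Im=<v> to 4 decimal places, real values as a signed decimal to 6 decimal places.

Clebsch–Gordan coefficient, +√(9/28) ≈ +0.566947

This is a Clebsch–Gordan (vector-coupling) coefficient.
√[5·2!3!1!/7! · 3!2!0!3!1!3!] = √(36/7)
  +(−1)^0/∏(0,2,2,0,1,1)! = 1/4  (running 1/4)
⟨..|..⟩ = √(36/7)·(1/4) = +0.566947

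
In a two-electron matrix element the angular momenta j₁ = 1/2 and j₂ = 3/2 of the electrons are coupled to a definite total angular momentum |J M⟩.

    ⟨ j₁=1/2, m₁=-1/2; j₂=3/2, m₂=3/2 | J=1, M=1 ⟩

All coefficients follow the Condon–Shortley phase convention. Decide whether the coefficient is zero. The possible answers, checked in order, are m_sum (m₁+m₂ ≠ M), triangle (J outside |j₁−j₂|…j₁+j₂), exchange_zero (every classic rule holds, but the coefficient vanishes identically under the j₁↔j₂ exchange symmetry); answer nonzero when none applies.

nonzero

m-sum: m₁+m₂ = -1/2+3/2 = 1, M = 1  ✓
triangle: |j₁−j₂| = 1 ≤ J = 1 ≤ j₁+j₂ = 2  ✓
exchange: j₁≠j₂ or m₁≠m₂ — the exchange symmetry imposes no constraint here
value check: CG = −√(3/4) = -0.866025 ≠ 0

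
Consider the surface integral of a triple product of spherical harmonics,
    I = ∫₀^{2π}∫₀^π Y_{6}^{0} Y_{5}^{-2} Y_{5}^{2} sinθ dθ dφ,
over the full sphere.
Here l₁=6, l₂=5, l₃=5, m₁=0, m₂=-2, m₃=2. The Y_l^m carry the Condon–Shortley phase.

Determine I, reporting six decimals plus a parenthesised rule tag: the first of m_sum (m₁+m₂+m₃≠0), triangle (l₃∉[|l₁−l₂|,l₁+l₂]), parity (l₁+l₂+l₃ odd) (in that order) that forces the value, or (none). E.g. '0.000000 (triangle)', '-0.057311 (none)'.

Rules hold: Σm=0, L=16 even, 1≤5≤11.
N = 13·11·11 = 1573
Δ = 6!·6!·4!/17! = 1/28588560
Racah Σ t=1..5: t=1:−1/345600 t=2:+1/13824 t=3:−1/5184 t=4:+1/13824 t=5:−1/345600 = -7/129600
⇒ 3j(6 5 5; 0 0 0)² = 80/7293, sgn +1
Racah Σ t=0..3: t=0:+1/3110400 t=1:−1/57600 t=2:+1/13824 t=3:−1/31104 = 1/43200
⇒ 3j(6 5 5; 0 -2 2)² = 108/12155, sgn -1
4πI² = N·(3j₀)²·(3jₘ)² = 576/3757
I = -1·√(0.153314/4π) = -0.11045508
No selection rule forces the value: the integral is nonzero (none).

-0.110455 (none)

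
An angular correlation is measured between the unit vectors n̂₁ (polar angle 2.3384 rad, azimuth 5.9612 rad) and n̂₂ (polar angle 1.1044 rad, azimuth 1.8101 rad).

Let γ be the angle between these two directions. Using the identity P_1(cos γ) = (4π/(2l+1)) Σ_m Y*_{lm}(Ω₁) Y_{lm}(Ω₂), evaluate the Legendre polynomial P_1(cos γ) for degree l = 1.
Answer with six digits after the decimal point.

-0.654364

Expand P_1 via completeness: Σ_{m} conj(Y_{1,m}) at Ω₁ times Y_{1,m} at Ω₂ —
  term(m=-1) = (-0.040836, -0.064948)   from Y*(Ω₁)=(0.235833, -0.078673), Y(Ω₂)=(-0.073145, -0.299800)
  term(m=+0) = (-0.074546, -0.000000)   from Y*(Ω₁)=(-0.339292, -0.000000), Y(Ω₂)=(0.219710, 0.000000)
  term(m=+1) = (-0.040836, 0.064948)   from Y*(Ω₁)=(-0.235833, -0.078673), Y(Ω₂)=(0.073145, -0.299800)
Σ over m = (-0.156218, 0.000000); ×(4π/3) → (-0.654364, 0.000000). Real part: -0.654364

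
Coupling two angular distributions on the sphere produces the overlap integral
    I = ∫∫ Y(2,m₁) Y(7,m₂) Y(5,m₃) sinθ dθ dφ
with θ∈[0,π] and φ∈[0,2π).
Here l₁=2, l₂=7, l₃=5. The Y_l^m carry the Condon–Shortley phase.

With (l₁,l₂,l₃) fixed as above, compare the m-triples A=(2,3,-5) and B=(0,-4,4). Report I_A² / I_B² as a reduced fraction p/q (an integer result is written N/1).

1/165

l's match ⇒ only the (l;m) 3-j factors differ between A and B.
A: triangle coeff Δ(2,7,5) = 1/15015; Σ_t [0,0]: t=0:+1/87091200 = 1/87091200; (3j)²=1/15015 [(2 7 5; 2 3 -5)], sign=+1
B: triangle coeff Δ(2,7,5) = 1/15015; Σ_t [2,2]: t=2:+1/1451520 = 1/1451520; (3j)²=1/91 [(2 7 5; 0 -4 4)], sign=-1
I_A²/I_B² = (1/15015)/(1/91) = 1/165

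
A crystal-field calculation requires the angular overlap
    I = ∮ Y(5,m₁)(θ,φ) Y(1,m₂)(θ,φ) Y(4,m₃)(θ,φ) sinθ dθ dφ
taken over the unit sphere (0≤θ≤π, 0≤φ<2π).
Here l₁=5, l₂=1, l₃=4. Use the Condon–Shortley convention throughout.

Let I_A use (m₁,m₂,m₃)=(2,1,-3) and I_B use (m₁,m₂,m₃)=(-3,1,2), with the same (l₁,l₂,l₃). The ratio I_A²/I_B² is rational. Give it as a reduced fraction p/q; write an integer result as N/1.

Shared (l₁,l₂,l₃)=(5,1,4): N and (l;000)² cancel in I_A²/I_B².
A: Δ = 2!·8!·0!/11! = 1/495; Racah Σ t=2..2: t=2:+1/10080 = 1/10080; ⇒ 3j(5 1 4; 2 1 -3)² = 1/165, sgn -1
B: Δ = 2!·8!·0!/11! = 1/495; Racah Σ t=2..2: t=2:+1/2880 = 1/2880; ⇒ 3j(5 1 4; -3 1 2)² = 28/495, sgn +1
I_A²/I_B² = (1/165)/(28/495) = 3/28

3/28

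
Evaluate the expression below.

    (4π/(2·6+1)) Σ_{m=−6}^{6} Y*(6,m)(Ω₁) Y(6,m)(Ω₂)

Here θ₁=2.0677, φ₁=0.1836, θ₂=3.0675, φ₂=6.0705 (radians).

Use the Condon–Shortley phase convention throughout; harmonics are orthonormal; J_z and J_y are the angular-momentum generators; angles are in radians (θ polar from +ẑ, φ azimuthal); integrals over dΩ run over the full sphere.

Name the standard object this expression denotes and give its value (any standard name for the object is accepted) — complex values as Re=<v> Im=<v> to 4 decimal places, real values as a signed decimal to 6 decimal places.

Legendre polynomial (addition theorem), +0.290970

This sum is the spherical-harmonic addition theorem: it equals the Legendre polynomial P_l(cos γ) of the angle γ between the two directions.
Expand P_6 via completeness: Σ_{m} conj(Y_{6,m}) at Ω₁ times Y_{6,m} at Ω₂ —
  m=-6: (0.10080 + 0.19883j) × (0.00000 + 0.00000j) = -0.00000 + 0.00000j  (running Σ = -0.00000 + 0.00000j)
  m=-5: (-0.25436 - 0.33266j) × (-0.00000 - 0.00000j) = -0.00000 + 0.00000j  (running Σ = -0.00000 + 0.00000j)
  m=-4: (0.23716 + 0.21412j) × (0.00007 + 0.00008j) = -0.00000 + 0.00003j  (running Σ = -0.00000 + 0.00004j)
  m=-3: (0.08992 + 0.05523j) × (-0.00168 - 0.00125j) = -0.00008 - 0.00020j  (running Σ = -0.00008 - 0.00017j)
  m=-2: (-0.32564 - 0.12526j) × (0.02558 + 0.01159j) = -0.00688 - 0.00698j  (running Σ = -0.00696 - 0.00715j)
  m=-1: (0.01923 + 0.00357j) × (-0.23199 - 0.05010j) = -0.00428 - 0.00179j  (running Σ = -0.01124 - 0.00894j)
  m=0: (0.33722 + 0.00000j) × (0.95931 + 0.00000j) = 0.32350 + 0.00000j  (running Σ = 0.31225 - 0.00894j)
  m=1: (-0.01923 + 0.00357j) × (0.23199 - 0.05010j) = -0.00428 + 0.00179j  (running Σ = 0.30797 - 0.00715j)
  m=2: (-0.32564 + 0.12526j) × (0.02558 - 0.01159j) = -0.00688 + 0.00698j  (running Σ = 0.30109 - 0.00017j)
  m=3: (-0.08992 + 0.05523j) × (0.00168 - 0.00125j) = -0.00008 + 0.00020j  (running Σ = 0.30101 + 0.00004j)
  m=4: (0.23716 - 0.21412j) × (0.00007 - 0.00008j) = -0.00000 - 0.00003j  (running Σ = 0.30101 + 0.00000j)
  m=5: (0.25436 - 0.33266j) × (0.00000 - 0.00000j) = -0.00000 - 0.00000j  (running Σ = 0.30101 + 0.00000j)
  m=6: (0.10080 - 0.19883j) × (0.00000 - 0.00000j) = -0.00000 - 0.00000j  (running Σ = 0.30101 + 0.00000j)
Accumulated sum 0.30101 + 0.00000j; after 4π/(2l+1) scaling, 0.29097 + 0.00000j ⇒ P_6 = 0.290970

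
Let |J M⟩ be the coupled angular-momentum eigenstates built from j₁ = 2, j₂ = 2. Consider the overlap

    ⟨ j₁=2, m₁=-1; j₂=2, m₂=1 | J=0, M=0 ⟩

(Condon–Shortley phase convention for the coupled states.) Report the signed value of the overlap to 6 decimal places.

triangle: 4!×0!×0!/5! = 24/120
(j±m)!: 1!×3!×3!×1!×0!×0! = 36
prefactor² = (2J+1)×Δ×N² = 36/5
  k=3: −1/(3!×1!×0!×0!×0!×0!) = -1/6
Σ = -1/6  ⇒  CG² = 36/5×(-1/6)² = 1/5
CG = −√(1/5) = -0.447214

−√(1/5) = -0.447214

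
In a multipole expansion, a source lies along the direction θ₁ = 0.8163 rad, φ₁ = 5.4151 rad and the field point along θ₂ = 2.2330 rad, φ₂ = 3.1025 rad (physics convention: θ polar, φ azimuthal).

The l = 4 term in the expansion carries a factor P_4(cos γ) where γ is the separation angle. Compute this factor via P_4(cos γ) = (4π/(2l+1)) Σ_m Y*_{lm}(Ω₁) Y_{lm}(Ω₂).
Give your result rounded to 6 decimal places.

Term-by-term m-sum for l=4 (normalisation 4π/9 = 1.396263):
  m=-4: Y*=-0.117962+0.040503i  Y=+0.169094+0.026659i  product -0.021026+0.003704i
  m=-3: Y*=-0.284878-0.169735i  Y=+0.374891+0.044169i  product -0.099301-0.076215i
  m=-2: Y*=-0.066769-0.400056i  Y=+0.341486+0.026754i  product -0.012098-0.138400i
  m=-1: Y*=+0.043307-0.051134i  Y=-0.081068-0.003171i  product -0.003673+0.004008i
  m=+0: Y*=-0.356606-0.000000i  Y=-0.353242+0.000000i  product +0.125968+0.000000i
  m=+1: Y*=-0.043307-0.051134i  Y=+0.081068-0.003171i  product -0.003673-0.004008i
  m=+2: Y*=-0.066769+0.400056i  Y=+0.341486-0.026754i  product -0.012098+0.138400i
  m=+3: Y*=+0.284878-0.169735i  Y=-0.374891+0.044169i  product -0.099301+0.076215i
  m=+4: Y*=-0.117962-0.040503i  Y=+0.169094-0.026659i  product -0.021026-0.003704i
Σ over m = -0.146228+0.000000i; ×(4π/9) → -0.204173+0.000000i. Real part: -0.204173

-0.204173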